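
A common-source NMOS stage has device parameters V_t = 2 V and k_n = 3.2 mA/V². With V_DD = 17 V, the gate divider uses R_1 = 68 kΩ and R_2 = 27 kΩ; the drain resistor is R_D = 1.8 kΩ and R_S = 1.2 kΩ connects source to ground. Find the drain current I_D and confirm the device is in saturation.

V_G = V_DD·R_2/(R_1+R_2) = 17×27/95 = 4.83 V.
Assume saturation: I_D = (k_n/2)(V_GS − V_t)² with V_GS = V_G − I_D·R_S = 4.83 − 1.2·I_D.
Substituting gives 2.3·I_D² − 11.9·I_D + 12.8 = 0, with roots I_D = 1.54 or 3.61 mA.
The root I_D = 3.61 mA gives V_GS = 0.498 V ≤ V_t, so take I_D = 1.54 mA.
Then V_GS = 2.98 V and V_DS = V_DD − I_D(R_D+R_S) = 17 − 1.54×3 = 12.4 V.
Saturation requires V_DS ≥ V_GS − V_t = 0.982 V; 12.4 ≥ 0.982 ✓.

I_D ≈ 1.5 mA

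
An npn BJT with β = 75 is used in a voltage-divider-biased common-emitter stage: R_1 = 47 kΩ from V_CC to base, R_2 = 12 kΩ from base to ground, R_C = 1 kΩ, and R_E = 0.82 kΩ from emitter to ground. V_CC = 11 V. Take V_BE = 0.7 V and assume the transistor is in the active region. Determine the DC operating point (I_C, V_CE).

Thevenize the base divider: V_Th = V_CC·R_2/(R_1+R_2) = 11×12/59 = 2.24 V, R_Th = R_1‖R_2 = 9.56 kΩ.
Base-emitter loop: V_Th = I_B·R_Th + V_BE + (β+1)I_B·R_E, so I_B = (2.24 − 0.7) / (9.56 + 76×0.82) = 0.0214 mA.
I_C = β·I_B = 75×0.0214 = 1.6 mA, and I_E = (β+1)I_B = 1.63 mA.
V_CE = V_CC − I_C·R_C − I_E·R_E = 11 − 1.6×1 − 1.63×0.82 = 8.06 V.
V_CE = 8.06 V > 0.2 V confirms active-region operation.

I_C ≈ 1.6 mA, V_CE ≈ 8.1 V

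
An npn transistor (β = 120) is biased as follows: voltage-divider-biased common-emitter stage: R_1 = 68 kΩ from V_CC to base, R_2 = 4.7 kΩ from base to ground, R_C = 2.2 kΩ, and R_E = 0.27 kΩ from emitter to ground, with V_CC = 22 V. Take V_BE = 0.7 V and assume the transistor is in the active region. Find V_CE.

V_CE ≈ 16 V

Thevenize the base divider: V_Th = V_CC·R_2/(R_1+R_2) = 22×4.7/72.7 = 1.42 V, R_Th = R_1‖R_2 = 4.4 kΩ.
Base-emitter loop: V_Th = I_B·R_Th + V_BE + (β+1)I_B·R_E, so I_B = (1.42 − 0.7) / (4.4 + 121×0.27) = 0.0195 mA.
I_C = β·I_B = 120×0.0195 = 2.34 mA, and I_E = (β+1)I_B = 2.36 mA.
V_CE = V_CC − I_C·R_C − I_E·R_E = 22 − 2.34×2.2 − 2.36×0.27 = 16.2 V.
V_CE = 16.2 V > 0.2 V confirms active-region operation.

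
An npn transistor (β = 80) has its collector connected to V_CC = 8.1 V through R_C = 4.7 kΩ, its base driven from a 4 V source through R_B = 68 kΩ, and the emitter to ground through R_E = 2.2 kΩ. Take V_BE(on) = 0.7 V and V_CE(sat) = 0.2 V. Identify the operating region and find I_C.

active; I_C ≈ 1.1 mA

Assume active. Base-emitter loop: I_B = (V_BB − V_BE)/(R_B + (β+1)R_E) = (4 − 0.7)/(68 + 81×2.2) = 0.0134 mA.
I_C = β·I_B = 80×0.0134 = 1.07 mA.
V_CE = V_CC − I_C·R_C − I_E·R_E = 8.1 − 1.07×4.7 − 1.09×2.2 = 0.672 V > V_CE(sat), so the active-region assumption holds.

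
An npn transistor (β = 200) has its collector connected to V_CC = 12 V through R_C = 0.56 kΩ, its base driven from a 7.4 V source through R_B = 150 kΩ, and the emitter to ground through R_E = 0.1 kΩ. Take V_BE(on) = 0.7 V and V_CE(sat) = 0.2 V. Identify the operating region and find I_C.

Assume active. Base-emitter loop: I_B = (V_BB − V_BE)/(R_B + (β+1)R_E) = (7.4 − 0.7)/(150 + 201×0.1) = 0.0394 mA.
I_C = β·I_B = 200×0.0394 = 7.88 mA.
V_CE = V_CC − I_C·R_C − I_E·R_E = 12 − 7.88×0.56 − 7.92×0.1 = 6.8 V > V_CE(sat), so the active-region assumption holds.

active; I_C ≈ 7.9 mA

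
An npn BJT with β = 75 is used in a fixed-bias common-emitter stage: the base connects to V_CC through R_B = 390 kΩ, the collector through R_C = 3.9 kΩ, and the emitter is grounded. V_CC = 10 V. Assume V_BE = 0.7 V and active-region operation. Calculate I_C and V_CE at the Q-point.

Base loop: V_CC = I_B·R_B + V_BE, so I_B = (10 − 0.7)/390 kΩ = 0.0238 mA.
In the active region I_C = β·I_B = 75 × 0.0238 = 1.79 mA.
Collector loop: V_CE = V_CC − I_C·R_C = 10 − 1.79×3.9 = 3.02 V.
Since V_CE = 3.02 V > V_CE(sat) ≈ 0.2 V, the transistor is in the active region as assumed.

I_C ≈ 1.8 mA, V_CE ≈ 3 V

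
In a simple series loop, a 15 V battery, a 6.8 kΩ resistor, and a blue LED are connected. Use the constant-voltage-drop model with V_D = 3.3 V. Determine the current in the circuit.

KVL around the loop: 15 = V_D + I·R = 3.3 + I × 6.8 kΩ.
So I = (15 − 3.3) / 6.8 kΩ = 11.7 / 6.8 = 1.72 mA.

I ≈ 1.7 mA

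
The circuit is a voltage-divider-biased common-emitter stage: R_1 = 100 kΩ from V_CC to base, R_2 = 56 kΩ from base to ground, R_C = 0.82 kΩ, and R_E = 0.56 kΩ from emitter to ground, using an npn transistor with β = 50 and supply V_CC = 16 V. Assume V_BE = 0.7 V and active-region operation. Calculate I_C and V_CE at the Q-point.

I_C ≈ 3.9 mA, V_CE ≈ 11 V

Thevenize the base divider: V_Th = V_CC·R_2/(R_1+R_2) = 16×56/156 = 5.74 V, R_Th = R_1‖R_2 = 35.9 kΩ.
Base-emitter loop: V_Th = I_B·R_Th + V_BE + (β+1)I_B·R_E, so I_B = (5.74 − 0.7) / (35.9 + 51×0.56) = 0.0782 mA.
I_C = β·I_B = 50×0.0782 = 3.91 mA, and I_E = (β+1)I_B = 3.99 mA.
V_CE = V_CC − I_C·R_C − I_E·R_E = 16 − 3.91×0.82 − 3.99×0.56 = 10.6 V.
V_CE = 10.6 V > 0.2 V confirms active-region operation.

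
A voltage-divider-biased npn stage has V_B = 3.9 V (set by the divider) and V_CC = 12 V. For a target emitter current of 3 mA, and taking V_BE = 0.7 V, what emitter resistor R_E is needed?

R_E ≈ 1.1 kΩ

V_E = V_B − V_BE = 3.9 − 0.7 = 3.2 V.
R_E = V_E / I_E = 3.2 / 3 = 1.07 kΩ.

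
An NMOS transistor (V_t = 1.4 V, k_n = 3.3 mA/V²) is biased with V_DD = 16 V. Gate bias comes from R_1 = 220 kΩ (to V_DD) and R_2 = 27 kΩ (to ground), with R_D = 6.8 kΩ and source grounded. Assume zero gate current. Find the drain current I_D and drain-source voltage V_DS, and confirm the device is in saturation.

V_G = V_DD·R_2/(R_1+R_2) = 16×27/247 = 1.75 V. With the source grounded, V_GS = V_G = 1.75 V.
Assume saturation: I_D = (k_n/2)(V_GS − V_t)² = (3.3/2)×(1.75 − 1.4)² = 1.65×0.349² = 0.201 mA.
V_DS = V_DD − I_D·R_D = 16 − 0.201×6.8 = 14.6 V.
Saturation requires V_DS ≥ V_GS − V_t = 0.349 V; 14.6 ≥ 0.349 ✓.

I_D ≈ 0.2 mA, V_DS ≈ 15 V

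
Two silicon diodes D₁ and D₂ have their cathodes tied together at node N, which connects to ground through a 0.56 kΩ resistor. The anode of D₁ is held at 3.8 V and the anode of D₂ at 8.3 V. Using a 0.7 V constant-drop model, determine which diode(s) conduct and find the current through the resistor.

Assume both conduct. Then node N would need to be at both 3.8−0.7 = 3.1 V and 8.3−0.7 = 7.6 V, which is impossible.
Assume only D₂ conducts: V_N = 8.3 − 0.7 = 7.6 V, so I_R = 7.6/0.56 = 13.6 mA.
Check D₁: its anode-to-cathode voltage is 3.8 − 7.6 = -3.8 V < 0.7 V, so it is off. The assumption is consistent.

Only D₂ conducts; I_R ≈ 14 mA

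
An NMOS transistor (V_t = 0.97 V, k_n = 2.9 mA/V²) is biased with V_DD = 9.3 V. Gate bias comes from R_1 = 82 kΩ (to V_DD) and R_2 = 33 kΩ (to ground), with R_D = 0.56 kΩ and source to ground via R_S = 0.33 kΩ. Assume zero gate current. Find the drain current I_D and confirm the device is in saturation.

I_D ≈ 1.8 mA

V_G = V_DD·R_2/(R_1+R_2) = 9.3×33/115 = 2.67 V.
Assume saturation: I_D = (k_n/2)(V_GS − V_t)² with V_GS = V_G − I_D·R_S = 2.67 − 0.33·I_D.
Substituting gives 0.158·I_D² − 2.63·I_D + 4.18 = 0, with roots I_D = 1.79 or 14.8 mA.
The root I_D = 14.8 mA gives V_GS = -2.23 V ≤ V_t, so take I_D = 1.79 mA.
Then V_GS = 2.08 V and V_DS = V_DD − I_D(R_D+R_S) = 9.3 − 1.79×0.89 = 7.71 V.
Saturation requires V_DS ≥ V_GS − V_t = 1.11 V; 7.71 ≥ 1.11 ✓.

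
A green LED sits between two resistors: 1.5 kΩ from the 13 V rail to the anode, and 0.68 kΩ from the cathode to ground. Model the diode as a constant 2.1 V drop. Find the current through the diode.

I ≈ 5 mA

The two resistors are in series with the diode, so KVL gives 13 = I·1.5 + 2.1 + I·0.68.
I = (13 − 2.1) / (1.5 + 0.68) kΩ = 10.9 / 2.18 = 5 mA.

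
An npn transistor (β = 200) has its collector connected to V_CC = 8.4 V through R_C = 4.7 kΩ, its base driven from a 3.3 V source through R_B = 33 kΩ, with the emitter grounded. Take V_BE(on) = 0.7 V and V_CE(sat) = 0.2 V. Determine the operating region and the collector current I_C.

saturation; I_C ≈ 1.7 mA

Assume active: I_B = (3.3 − 0.7)/33 = 0.0788 mA, giving I_C = β·I_B = 15.8 mA.
But then V_CE = 8.4 − 15.8×4.7 = -65.7 V < V_CE(sat) = 0.2 V — impossible in the active region.
So the transistor is saturated. With V_CE = 0.2 V, I_C = (V_CC − 0.2)/R_C = 8.2/4.7 = 1.74 mA.
Check: β·I_B = 15.8 mA > I_C = 1.74 mA, confirming saturation.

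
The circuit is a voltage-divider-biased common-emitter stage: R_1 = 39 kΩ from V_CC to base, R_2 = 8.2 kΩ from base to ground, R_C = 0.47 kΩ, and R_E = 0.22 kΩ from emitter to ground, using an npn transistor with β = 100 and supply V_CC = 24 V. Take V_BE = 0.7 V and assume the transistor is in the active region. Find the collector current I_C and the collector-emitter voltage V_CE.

I_C ≈ 12 mA, V_CE ≈ 16 V

Thevenize the base divider: V_Th = V_CC·R_2/(R_1+R_2) = 24×8.2/47.2 = 4.17 V, R_Th = R_1‖R_2 = 6.78 kΩ.
Base-emitter loop: V_Th = I_B·R_Th + V_BE + (β+1)I_B·R_E, so I_B = (4.17 − 0.7) / (6.78 + 101×0.22) = 0.12 mA.
I_C = β·I_B = 100×0.12 = 12 mA, and I_E = (β+1)I_B = 12.1 mA.
V_CE = V_CC − I_C·R_C − I_E·R_E = 24 − 12×0.47 − 12.1×0.22 = 15.7 V.
V_CE = 15.7 V > 0.2 V confirms active-region operation.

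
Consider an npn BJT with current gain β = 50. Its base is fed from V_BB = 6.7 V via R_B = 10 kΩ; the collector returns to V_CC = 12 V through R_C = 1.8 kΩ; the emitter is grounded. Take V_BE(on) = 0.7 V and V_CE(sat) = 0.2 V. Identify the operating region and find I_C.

saturation; I_C ≈ 6.6 mA

Assume active: I_B = (6.7 − 0.7)/10 = 0.6 mA, giving I_C = β·I_B = 30 mA.
But then V_CE = 12 − 30×1.8 = -42 V < V_CE(sat) = 0.2 V — impossible in the active region.
So the transistor is saturated. With V_CE = 0.2 V, I_C = (V_CC − 0.2)/R_C = 11.8/1.8 = 6.56 mA.
Check: β·I_B = 30 mA > I_C = 6.56 mA, confirming saturation.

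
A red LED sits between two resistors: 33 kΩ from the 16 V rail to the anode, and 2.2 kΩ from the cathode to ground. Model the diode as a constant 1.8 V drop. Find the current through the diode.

The two resistors are in series with the diode, so KVL gives 16 = I·33 + 1.8 + I·2.2.
I = (16 − 1.8) / (33 + 2.2) kΩ = 14.2 / 35.2 = 0.403 mA.

I ≈ 0.4 mA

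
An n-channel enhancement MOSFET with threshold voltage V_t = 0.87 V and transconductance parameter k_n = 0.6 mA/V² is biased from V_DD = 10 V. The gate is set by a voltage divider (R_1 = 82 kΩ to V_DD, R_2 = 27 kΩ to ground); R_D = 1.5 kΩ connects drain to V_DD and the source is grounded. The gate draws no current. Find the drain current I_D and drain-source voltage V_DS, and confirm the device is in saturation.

I_D ≈ 0.77 mA, V_DS ≈ 8.8 V

V_G = V_DD·R_2/(R_1+R_2) = 10×27/109 = 2.48 V. With the source grounded, V_GS = V_G = 2.48 V.
Assume saturation: I_D = (k_n/2)(V_GS − V_t)² = (0.6/2)×(2.48 − 0.87)² = 0.3×1.61² = 0.775 mA.
V_DS = V_DD − I_D·R_D = 10 − 0.775×1.5 = 8.84 V.
Saturation requires V_DS ≥ V_GS − V_t = 1.61 V; 8.84 ≥ 1.61 ✓.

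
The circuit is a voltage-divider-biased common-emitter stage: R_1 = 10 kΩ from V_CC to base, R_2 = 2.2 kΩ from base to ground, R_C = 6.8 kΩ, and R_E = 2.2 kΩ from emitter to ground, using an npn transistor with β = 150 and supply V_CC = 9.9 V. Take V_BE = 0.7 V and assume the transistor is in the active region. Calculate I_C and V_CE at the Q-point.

Thevenize the base divider: V_Th = V_CC·R_2/(R_1+R_2) = 9.9×2.2/12.2 = 1.79 V, R_Th = R_1‖R_2 = 1.8 kΩ.
Base-emitter loop: V_Th = I_B·R_Th + V_BE + (β+1)I_B·R_E, so I_B = (1.79 − 0.7) / (1.8 + 151×2.2) = 0.00325 mA.
I_C = β·I_B = 150×0.00325 = 0.487 mA, and I_E = (β+1)I_B = 0.491 mA.
V_CE = V_CC − I_C·R_C − I_E·R_E = 9.9 − 0.487×6.8 − 0.491×2.2 = 5.51 V.
V_CE = 5.51 V > 0.2 V confirms active-region operation.

I_C ≈ 0.49 mA, V_CE ≈ 5.5 V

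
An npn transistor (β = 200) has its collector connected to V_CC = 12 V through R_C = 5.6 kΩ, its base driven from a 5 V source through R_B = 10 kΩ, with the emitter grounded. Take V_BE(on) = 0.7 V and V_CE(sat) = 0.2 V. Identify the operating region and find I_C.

saturation; I_C ≈ 2.1 mA

Assume active: I_B = (5 − 0.7)/10 = 0.43 mA, giving I_C = β·I_B = 86 mA.
But then V_CE = 12 − 86×5.6 = -470 V < V_CE(sat) = 0.2 V — impossible in the active region.
So the transistor is saturated. With V_CE = 0.2 V, I_C = (V_CC − 0.2)/R_C = 11.8/5.6 = 2.11 mA.
Check: β·I_B = 86 mA > I_C = 2.11 mA, confirming saturation.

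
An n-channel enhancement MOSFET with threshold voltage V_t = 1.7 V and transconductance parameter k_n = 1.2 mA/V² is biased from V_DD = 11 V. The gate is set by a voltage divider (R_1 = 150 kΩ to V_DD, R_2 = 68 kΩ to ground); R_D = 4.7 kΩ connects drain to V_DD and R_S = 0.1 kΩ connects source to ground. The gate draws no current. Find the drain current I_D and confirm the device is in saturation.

I_D ≈ 1.5 mA

V_G = V_DD·R_2/(R_1+R_2) = 11×68/218 = 3.43 V.
Assume saturation: I_D = (k_n/2)(V_GS − V_t)² with V_GS = V_G − I_D·R_S = 3.43 − 0.1·I_D.
Substituting gives 0.006·I_D² − 1.21·I_D + 1.8 = 0, with roots I_D = 1.5 or 200 mA.
The root I_D = 200 mA gives V_GS = -16.5 V ≤ V_t, so take I_D = 1.5 mA.
Then V_GS = 3.28 V and V_DS = V_DD − I_D(R_D+R_S) = 11 − 1.5×4.8 = 3.8 V.
Saturation requires V_DS ≥ V_GS − V_t = 1.58 V; 3.8 ≥ 1.58 ✓.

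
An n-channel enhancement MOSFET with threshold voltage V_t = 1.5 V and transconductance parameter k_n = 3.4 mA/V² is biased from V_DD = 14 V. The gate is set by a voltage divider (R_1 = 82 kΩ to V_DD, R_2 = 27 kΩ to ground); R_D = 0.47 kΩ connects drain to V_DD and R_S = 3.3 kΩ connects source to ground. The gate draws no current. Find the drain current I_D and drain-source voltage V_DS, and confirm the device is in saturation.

I_D ≈ 0.44 mA, V_DS ≈ 12 V

V_G = V_DD·R_2/(R_1+R_2) = 14×27/109 = 3.47 V.
Assume saturation: I_D = (k_n/2)(V_GS − V_t)² with V_GS = V_G − I_D·R_S = 3.47 − 3.3·I_D.
Substituting gives 18.5·I_D² − 23.1·I_D + 6.58 = 0, with roots I_D = 0.442 or 0.805 mA.
The root I_D = 0.805 mA gives V_GS = 0.812 V ≤ V_t, so take I_D = 0.442 mA.
Then V_GS = 2.01 V and V_DS = V_DD − I_D(R_D+R_S) = 14 − 0.442×3.77 = 12.3 V.
Saturation requires V_DS ≥ V_GS − V_t = 0.51 V; 12.3 ≥ 0.51 ✓.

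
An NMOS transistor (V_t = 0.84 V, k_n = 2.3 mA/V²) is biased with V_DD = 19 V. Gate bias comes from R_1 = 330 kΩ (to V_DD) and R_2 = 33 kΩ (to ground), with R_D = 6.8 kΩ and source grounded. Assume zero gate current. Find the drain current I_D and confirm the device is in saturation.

V_G = V_DD·R_2/(R_1+R_2) = 19×33/363 = 1.73 V. With the source grounded, V_GS = V_G = 1.73 V.
Assume saturation: I_D = (k_n/2)(V_GS − V_t)² = (2.3/2)×(1.73 − 0.84)² = 1.15×0.887² = 0.905 mA.
V_DS = V_DD − I_D·R_D = 19 − 0.905×6.8 = 12.8 V.
Saturation requires V_DS ≥ V_GS − V_t = 0.887 V; 12.8 ≥ 0.887 ✓.

I_D ≈ 0.91 mA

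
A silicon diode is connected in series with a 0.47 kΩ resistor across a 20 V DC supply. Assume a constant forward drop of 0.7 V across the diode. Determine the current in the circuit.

KVL around the loop: 20 = V_D + I·R = 0.7 + I × 0.47 kΩ.
So I = (20 − 0.7) / 0.47 kΩ = 19.3 / 0.47 = 41.1 mA.

I ≈ 41 mA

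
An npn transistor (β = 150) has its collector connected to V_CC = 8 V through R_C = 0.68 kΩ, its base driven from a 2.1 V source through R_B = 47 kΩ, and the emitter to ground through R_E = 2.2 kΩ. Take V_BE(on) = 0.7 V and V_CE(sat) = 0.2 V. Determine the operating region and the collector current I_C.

Assume active. Base-emitter loop: I_B = (V_BB − V_BE)/(R_B + (β+1)R_E) = (2.1 − 0.7)/(47 + 151×2.2) = 0.00369 mA.
I_C = β·I_B = 150×0.00369 = 0.554 mA.
V_CE = V_CC − I_C·R_C − I_E·R_E = 8 − 0.554×0.68 − 0.557×2.2 = 6.4 V > V_CE(sat), so the active-region assumption holds.

active; I_C ≈ 0.55 mA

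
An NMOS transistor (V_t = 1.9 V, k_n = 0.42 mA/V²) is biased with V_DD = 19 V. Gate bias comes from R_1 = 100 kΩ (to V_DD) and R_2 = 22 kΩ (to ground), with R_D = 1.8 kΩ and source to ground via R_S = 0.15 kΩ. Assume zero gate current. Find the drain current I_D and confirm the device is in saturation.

V_G = V_DD·R_2/(R_1+R_2) = 19×22/122 = 3.43 V.
Assume saturation: I_D = (k_n/2)(V_GS − V_t)² with V_GS = V_G − I_D·R_S = 3.43 − 0.15·I_D.
Substituting gives 0.00473·I_D² − 1.1·I_D + 0.489 = 0, with roots I_D = 0.447 or 232 mA.
The root I_D = 232 mA gives V_GS = -31.3 V ≤ V_t, so take I_D = 0.447 mA.
Then V_GS = 3.36 V and V_DS = V_DD − I_D(R_D+R_S) = 19 − 0.447×1.95 = 18.1 V.
Saturation requires V_DS ≥ V_GS − V_t = 1.46 V; 18.1 ≥ 1.46 ✓.

I_D ≈ 0.45 mA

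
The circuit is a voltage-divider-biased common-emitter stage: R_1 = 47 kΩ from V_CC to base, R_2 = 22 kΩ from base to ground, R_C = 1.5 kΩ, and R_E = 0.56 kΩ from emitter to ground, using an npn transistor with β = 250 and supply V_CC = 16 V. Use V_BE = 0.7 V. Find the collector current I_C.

Thevenize the base divider: V_Th = V_CC·R_2/(R_1+R_2) = 16×22/69 = 5.1 V, R_Th = R_1‖R_2 = 15 kΩ.
Base-emitter loop: V_Th = I_B·R_Th + V_BE + (β+1)I_B·R_E, so I_B = (5.1 − 0.7) / (15 + 251×0.56) = 0.0283 mA.
I_C = β·I_B = 250×0.0283 = 7.07 mA, and I_E = (β+1)I_B = 7.1 mA.
V_CE = V_CC − I_C·R_C − I_E·R_E = 16 − 7.07×1.5 − 7.1×0.56 = 1.41 V.
V_CE = 1.41 V > 0.2 V confirms active-region operation.

I_C ≈ 7.1 mA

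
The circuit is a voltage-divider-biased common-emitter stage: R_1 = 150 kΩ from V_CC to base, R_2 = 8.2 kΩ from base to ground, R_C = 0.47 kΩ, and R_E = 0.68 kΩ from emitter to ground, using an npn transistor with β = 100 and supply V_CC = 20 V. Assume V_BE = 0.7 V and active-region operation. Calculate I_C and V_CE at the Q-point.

Thevenize the base divider: V_Th = V_CC·R_2/(R_1+R_2) = 20×8.2/158 = 1.04 V, R_Th = R_1‖R_2 = 7.77 kΩ.
Base-emitter loop: V_Th = I_B·R_Th + V_BE + (β+1)I_B·R_E, so I_B = (1.04 − 0.7) / (7.77 + 101×0.68) = 0.0044 mA.
I_C = β·I_B = 100×0.0044 = 0.44 mA, and I_E = (β+1)I_B = 0.445 mA.
V_CE = V_CC − I_C·R_C − I_E·R_E = 20 − 0.44×0.47 − 0.445×0.68 = 19.5 V.
V_CE = 19.5 V > 0.2 V confirms active-region operation.

I_C ≈ 0.44 mA, V_CE ≈ 19 V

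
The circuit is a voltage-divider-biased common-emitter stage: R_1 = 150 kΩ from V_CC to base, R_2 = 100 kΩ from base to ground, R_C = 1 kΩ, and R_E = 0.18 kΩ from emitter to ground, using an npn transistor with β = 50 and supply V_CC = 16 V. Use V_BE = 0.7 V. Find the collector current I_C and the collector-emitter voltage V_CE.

Thevenize the base divider: V_Th = V_CC·R_2/(R_1+R_2) = 16×100/250 = 6.4 V, R_Th = R_1‖R_2 = 60 kΩ.
Base-emitter loop: V_Th = I_B·R_Th + V_BE + (β+1)I_B·R_E, so I_B = (6.4 − 0.7) / (60 + 51×0.18) = 0.0824 mA.
I_C = β·I_B = 50×0.0824 = 4.12 mA, and I_E = (β+1)I_B = 4.2 mA.
V_CE = V_CC − I_C·R_C − I_E·R_E = 16 − 4.12×1 − 4.2×0.18 = 11.1 V.
V_CE = 11.1 V > 0.2 V confirms active-region operation.

I_C ≈ 4.1 mA, V_CE ≈ 11 V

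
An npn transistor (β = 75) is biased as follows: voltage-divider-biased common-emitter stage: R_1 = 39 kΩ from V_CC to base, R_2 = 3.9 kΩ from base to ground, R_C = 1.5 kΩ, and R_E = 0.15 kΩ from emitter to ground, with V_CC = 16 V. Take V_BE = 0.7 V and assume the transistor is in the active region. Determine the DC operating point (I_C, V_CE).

I_C ≈ 3.8 mA, V_CE ≈ 9.7 V

Thevenize the base divider: V_Th = V_CC·R_2/(R_1+R_2) = 16×3.9/42.9 = 1.45 V, R_Th = R_1‖R_2 = 3.55 kΩ.
Base-emitter loop: V_Th = I_B·R_Th + V_BE + (β+1)I_B·R_E, so I_B = (1.45 − 0.7) / (3.55 + 76×0.15) = 0.0505 mA.
I_C = β·I_B = 75×0.0505 = 3.79 mA, and I_E = (β+1)I_B = 3.84 mA.
V_CE = V_CC − I_C·R_C − I_E·R_E = 16 − 3.79×1.5 − 3.84×0.15 = 9.74 V.
V_CE = 9.74 V > 0.2 V confirms active-region operation.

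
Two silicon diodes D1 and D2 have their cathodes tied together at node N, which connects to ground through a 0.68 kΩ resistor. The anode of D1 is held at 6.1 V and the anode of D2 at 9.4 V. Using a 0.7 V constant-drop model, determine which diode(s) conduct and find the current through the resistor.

Assume both conduct. Then node N would need to be at both 6.1−0.7 = 5.4 V and 9.4−0.7 = 8.7 V, which is impossible.
Assume only D2 conducts: V_N = 9.4 − 0.7 = 8.7 V, so I_R = 8.7/0.68 = 12.8 mA.
Check D1: its anode-to-cathode voltage is 6.1 − 8.7 = -2.6 V < 0.7 V, so it is off. The assumption is consistent.

Only D2 conducts; I_R ≈ 13 mA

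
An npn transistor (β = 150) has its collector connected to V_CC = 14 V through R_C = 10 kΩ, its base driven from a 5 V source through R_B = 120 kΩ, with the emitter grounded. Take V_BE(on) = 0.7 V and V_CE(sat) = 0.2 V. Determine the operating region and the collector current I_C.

saturation; I_C ≈ 1.4 mA

Assume active: I_B = (5 − 0.7)/120 = 0.0358 mA, giving I_C = β·I_B = 5.38 mA.
But then V_CE = 14 − 5.38×10 = -39.8 V < V_CE(sat) = 0.2 V — impossible in the active region.
So the transistor is saturated. With V_CE = 0.2 V, I_C = (V_CC − 0.2)/R_C = 13.8/10 = 1.38 mA.
Check: β·I_B = 5.38 mA > I_C = 1.38 mA, confirming saturation.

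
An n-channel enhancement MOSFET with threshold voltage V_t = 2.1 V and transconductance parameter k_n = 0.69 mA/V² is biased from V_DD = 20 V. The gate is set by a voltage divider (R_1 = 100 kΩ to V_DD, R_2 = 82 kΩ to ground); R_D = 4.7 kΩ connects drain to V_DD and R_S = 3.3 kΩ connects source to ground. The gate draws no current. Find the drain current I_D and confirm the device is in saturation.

V_G = V_DD·R_2/(R_1+R_2) = 20×82/182 = 9.01 V.
Assume saturation: I_D = (k_n/2)(V_GS − V_t)² with V_GS = V_G − I_D·R_S = 9.01 − 3.3·I_D.
Substituting gives 3.76·I_D² − 16.7·I_D + 16.5 = 0, with roots I_D = 1.47 or 2.99 mA.
The root I_D = 2.99 mA gives V_GS = -0.842 V ≤ V_t, so take I_D = 1.47 mA.
Then V_GS = 4.16 V and V_DS = V_DD − I_D(R_D+R_S) = 20 − 1.47×8 = 8.25 V.
Saturation requires V_DS ≥ V_GS − V_t = 2.06 V; 8.25 ≥ 2.06 ✓.

I_D ≈ 1.5 mA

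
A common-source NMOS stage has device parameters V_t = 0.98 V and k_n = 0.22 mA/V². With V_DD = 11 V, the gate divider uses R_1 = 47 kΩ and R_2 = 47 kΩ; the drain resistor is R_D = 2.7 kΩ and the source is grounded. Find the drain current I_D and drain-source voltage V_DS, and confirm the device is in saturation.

I_D ≈ 2.2 mA, V_DS ≈ 4.9 V

V_G = V_DD·R_2/(R_1+R_2) = 11×47/94 = 5.5 V. With the source grounded, V_GS = V_G = 5.5 V.
Assume saturation: I_D = (k_n/2)(V_GS − V_t)² = (0.22/2)×(5.5 − 0.98)² = 0.11×4.52² = 2.25 mA.
V_DS = V_DD − I_D·R_D = 11 − 2.25×2.7 = 4.93 V.
Saturation requires V_DS ≥ V_GS − V_t = 4.52 V; 4.93 ≥ 4.52 ✓.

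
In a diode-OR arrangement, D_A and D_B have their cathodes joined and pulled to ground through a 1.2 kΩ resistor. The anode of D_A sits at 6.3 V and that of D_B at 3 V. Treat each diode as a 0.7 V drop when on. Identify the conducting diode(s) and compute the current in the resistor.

Assume both conduct. Then node N would need to be at both 6.3−0.7 = 5.6 V and 3−0.7 = 2.3 V, which is impossible.
Assume only D_A conducts: V_N = 6.3 − 0.7 = 5.6 V, so I_R = 5.6/1.2 = 4.67 mA.
Check D_B: its anode-to-cathode voltage is 3 − 5.6 = -2.6 V < 0.7 V, so it is off. The assumption is consistent.

Only D_A conducts; I_R ≈ 4.7 mA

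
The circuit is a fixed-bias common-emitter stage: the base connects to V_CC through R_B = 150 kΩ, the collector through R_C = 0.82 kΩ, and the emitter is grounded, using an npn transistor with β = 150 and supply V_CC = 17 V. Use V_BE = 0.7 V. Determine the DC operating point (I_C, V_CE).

Base loop: V_CC = I_B·R_B + V_BE, so I_B = (17 − 0.7)/150 kΩ = 0.109 mA.
In the active region I_C = β·I_B = 150 × 0.109 = 16.3 mA.
Collector loop: V_CE = V_CC − I_C·R_C = 17 − 16.3×0.82 = 3.63 V.
Since V_CE = 3.63 V > V_CE(sat) ≈ 0.2 V, the transistor is in the active region as assumed.

I_C ≈ 16 mA, V_CE ≈ 3.6 V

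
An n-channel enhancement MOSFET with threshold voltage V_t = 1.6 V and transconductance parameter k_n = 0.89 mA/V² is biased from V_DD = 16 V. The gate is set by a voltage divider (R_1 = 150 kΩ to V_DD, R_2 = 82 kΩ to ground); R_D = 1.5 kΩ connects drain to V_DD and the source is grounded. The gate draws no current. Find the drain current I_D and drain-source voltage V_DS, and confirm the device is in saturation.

I_D ≈ 7.3 mA, V_DS ≈ 5 V

V_G = V_DD·R_2/(R_1+R_2) = 16×82/232 = 5.66 V. With the source grounded, V_GS = V_G = 5.66 V.
Assume saturation: I_D = (k_n/2)(V_GS − V_t)² = (0.89/2)×(5.66 − 1.6)² = 0.445×4.06² = 7.32 mA.
V_DS = V_DD − I_D·R_D = 16 − 7.32×1.5 = 5.02 V.
Saturation requires V_DS ≥ V_GS − V_t = 4.06 V; 5.02 ≥ 4.06 ✓.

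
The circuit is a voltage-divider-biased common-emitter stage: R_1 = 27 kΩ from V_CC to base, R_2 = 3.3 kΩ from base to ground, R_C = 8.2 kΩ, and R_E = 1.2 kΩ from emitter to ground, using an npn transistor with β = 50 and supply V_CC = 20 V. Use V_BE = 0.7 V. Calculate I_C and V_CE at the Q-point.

I_C ≈ 1.2 mA, V_CE ≈ 9.1 V

Thevenize the base divider: V_Th = V_CC·R_2/(R_1+R_2) = 20×3.3/30.3 = 2.18 V, R_Th = R_1‖R_2 = 2.94 kΩ.
Base-emitter loop: V_Th = I_B·R_Th + V_BE + (β+1)I_B·R_E, so I_B = (2.18 − 0.7) / (2.94 + 51×1.2) = 0.023 mA.
I_C = β·I_B = 50×0.023 = 1.15 mA, and I_E = (β+1)I_B = 1.18 mA.
V_CE = V_CC − I_C·R_C − I_E·R_E = 20 − 1.15×8.2 − 1.18×1.2 = 9.14 V.
V_CE = 9.14 V > 0.2 V confirms active-region operation.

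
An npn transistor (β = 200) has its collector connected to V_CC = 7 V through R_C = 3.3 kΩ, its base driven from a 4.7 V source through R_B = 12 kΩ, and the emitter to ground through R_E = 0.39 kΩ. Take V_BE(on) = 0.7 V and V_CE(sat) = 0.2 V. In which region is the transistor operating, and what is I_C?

saturation; I_C ≈ 1.8 mA

Assume active: I_B = (4.7 − 0.7)/(12 + 201×0.39) = 0.0443 mA, I_C = β·I_B = 8.85 mA.
Then V_CE = 7 − 8.85×3.3 − 8.89×0.39 = -25.7 V < 0.2 V — the active assumption fails.
Re-solve with V_CE = 0.2 V. KCL at the emitter: V_E/R_E = (V_BB−0.7−V_E)/R_B + (V_CC−0.2−V_E)/R_C, giving V_E = 0.811 V.
I_C = (V_CC − 0.2 − V_E)/R_C = (6.8 − 0.811)/3.3 = 1.81 mA.
Check: I_B = (4 − 0.811)/12 = 0.266 mA, and β·I_B = 53.1 mA > I_C, confirming saturation.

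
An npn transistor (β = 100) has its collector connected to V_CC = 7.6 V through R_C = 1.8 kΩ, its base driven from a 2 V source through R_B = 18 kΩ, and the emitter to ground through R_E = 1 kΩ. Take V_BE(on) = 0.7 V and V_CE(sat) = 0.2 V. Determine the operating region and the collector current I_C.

active; I_C ≈ 1.1 mA

Assume active. Base-emitter loop: I_B = (V_BB − V_BE)/(R_B + (β+1)R_E) = (2 − 0.7)/(18 + 101×1) = 0.0109 mA.
I_C = β·I_B = 100×0.0109 = 1.09 mA.
V_CE = V_CC − I_C·R_C − I_E·R_E = 7.6 − 1.09×1.8 − 1.1×1 = 4.53 V > V_CE(sat), so the active-region assumption holds.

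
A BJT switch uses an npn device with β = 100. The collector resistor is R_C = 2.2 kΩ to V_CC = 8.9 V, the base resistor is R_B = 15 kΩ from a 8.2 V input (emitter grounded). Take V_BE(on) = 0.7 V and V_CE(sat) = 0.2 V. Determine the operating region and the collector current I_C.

saturation; I_C ≈ 4 mA

Assume active: I_B = (8.2 − 0.7)/15 = 0.5 mA, giving I_C = β·I_B = 50 mA.
But then V_CE = 8.9 − 50×2.2 = -101 V < V_CE(sat) = 0.2 V — impossible in the active region.
So the transistor is saturated. With V_CE = 0.2 V, I_C = (V_CC − 0.2)/R_C = 8.7/2.2 = 3.95 mA.
Check: β·I_B = 50 mA > I_C = 3.95 mA, confirming saturation.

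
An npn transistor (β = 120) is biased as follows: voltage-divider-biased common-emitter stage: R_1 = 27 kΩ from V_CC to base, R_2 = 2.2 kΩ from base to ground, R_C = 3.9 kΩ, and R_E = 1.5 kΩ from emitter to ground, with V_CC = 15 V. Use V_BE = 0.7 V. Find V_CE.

Thevenize the base divider: V_Th = V_CC·R_2/(R_1+R_2) = 15×2.2/29.2 = 1.13 V, R_Th = R_1‖R_2 = 2.03 kΩ.
Base-emitter loop: V_Th = I_B·R_Th + V_BE + (β+1)I_B·R_E, so I_B = (1.13 − 0.7) / (2.03 + 121×1.5) = 0.00234 mA.
I_C = β·I_B = 120×0.00234 = 0.281 mA, and I_E = (β+1)I_B = 0.284 mA.
V_CE = V_CC − I_C·R_C − I_E·R_E = 15 − 0.281×3.9 − 0.284×1.5 = 13.5 V.
V_CE = 13.5 V > 0.2 V confirms active-region operation.

V_CE ≈ 13 V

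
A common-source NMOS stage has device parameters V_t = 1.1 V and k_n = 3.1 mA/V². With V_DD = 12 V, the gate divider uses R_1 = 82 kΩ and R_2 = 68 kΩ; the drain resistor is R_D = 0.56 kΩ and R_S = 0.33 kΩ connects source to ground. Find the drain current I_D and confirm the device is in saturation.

V_G = V_DD·R_2/(R_1+R_2) = 12×68/150 = 5.44 V.
Assume saturation: I_D = (k_n/2)(V_GS − V_t)² with V_GS = V_G − I_D·R_S = 5.44 − 0.33·I_D.
Substituting gives 0.169·I_D² − 5.44·I_D + 29.2 = 0, with roots I_D = 6.8 or 25.4 mA.
The root I_D = 25.4 mA gives V_GS = -2.95 V ≤ V_t, so take I_D = 6.8 mA.
Then V_GS = 3.2 V and V_DS = V_DD − I_D(R_D+R_S) = 12 − 6.8×0.89 = 5.95 V.
Saturation requires V_DS ≥ V_GS − V_t = 2.1 V; 5.95 ≥ 2.1 ✓.

I_D ≈ 6.8 mA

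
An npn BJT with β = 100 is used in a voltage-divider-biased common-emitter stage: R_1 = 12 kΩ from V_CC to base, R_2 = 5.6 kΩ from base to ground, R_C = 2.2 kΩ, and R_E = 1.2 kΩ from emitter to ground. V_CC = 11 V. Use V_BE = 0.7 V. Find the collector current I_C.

Thevenize the base divider: V_Th = V_CC·R_2/(R_1+R_2) = 11×5.6/17.6 = 3.5 V, R_Th = R_1‖R_2 = 3.82 kΩ.
Base-emitter loop: V_Th = I_B·R_Th + V_BE + (β+1)I_B·R_E, so I_B = (3.5 − 0.7) / (3.82 + 101×1.2) = 0.0224 mA.
I_C = β·I_B = 100×0.0224 = 2.24 mA, and I_E = (β+1)I_B = 2.26 mA.
V_CE = V_CC − I_C·R_C − I_E·R_E = 11 − 2.24×2.2 − 2.26×1.2 = 3.36 V.
V_CE = 3.36 V > 0.2 V confirms active-region operation.

I_C ≈ 2.2 mA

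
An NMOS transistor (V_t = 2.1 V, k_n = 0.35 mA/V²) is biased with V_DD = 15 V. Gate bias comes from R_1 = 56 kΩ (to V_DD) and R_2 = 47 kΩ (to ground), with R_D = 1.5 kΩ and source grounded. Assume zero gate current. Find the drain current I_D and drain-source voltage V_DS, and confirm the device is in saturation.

V_G = V_DD·R_2/(R_1+R_2) = 15×47/103 = 6.84 V. With the source grounded, V_GS = V_G = 6.84 V.
Assume saturation: I_D = (k_n/2)(V_GS − V_t)² = (0.35/2)×(6.84 − 2.1)² = 0.175×4.74² = 3.94 mA.
V_DS = V_DD − I_D·R_D = 15 − 3.94×1.5 = 9.09 V.
Saturation requires V_DS ≥ V_GS − V_t = 4.74 V; 9.09 ≥ 4.74 ✓.

I_D ≈ 3.9 mA, V_DS ≈ 9.1 V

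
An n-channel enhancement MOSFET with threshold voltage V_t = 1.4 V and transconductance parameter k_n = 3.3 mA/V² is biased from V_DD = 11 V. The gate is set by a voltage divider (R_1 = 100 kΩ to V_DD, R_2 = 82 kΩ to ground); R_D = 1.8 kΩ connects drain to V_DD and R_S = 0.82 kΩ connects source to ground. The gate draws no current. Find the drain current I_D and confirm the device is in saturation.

I_D ≈ 2.8 mA

V_G = V_DD·R_2/(R_1+R_2) = 11×82/182 = 4.96 V.
Assume saturation: I_D = (k_n/2)(V_GS − V_t)² with V_GS = V_G − I_D·R_S = 4.96 − 0.82·I_D.
Substituting gives 1.11·I_D² − 10.6·I_D + 20.9 = 0, with roots I_D = 2.76 or 6.82 mA.
The root I_D = 6.82 mA gives V_GS = -0.632 V ≤ V_t, so take I_D = 2.76 mA.
Then V_GS = 2.69 V and V_DS = V_DD − I_D(R_D+R_S) = 11 − 2.76×2.62 = 3.77 V.
Saturation requires V_DS ≥ V_GS − V_t = 1.29 V; 3.77 ≥ 1.29 ✓.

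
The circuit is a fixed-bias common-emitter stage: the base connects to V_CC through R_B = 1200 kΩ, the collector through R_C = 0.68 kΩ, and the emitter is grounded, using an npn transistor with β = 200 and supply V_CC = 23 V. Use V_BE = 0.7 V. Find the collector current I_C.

Base loop: V_CC = I_B·R_B + V_BE, so I_B = (23 − 0.7)/1200 kΩ = 0.0186 mA.
In the active region I_C = β·I_B = 200 × 0.0186 = 3.72 mA.
Collector loop: V_CE = V_CC − I_C·R_C = 23 − 3.72×0.68 = 20.5 V.
Since V_CE = 20.5 V > V_CE(sat) ≈ 0.2 V, the transistor is in the active region as assumed.

I_C ≈ 3.7 mA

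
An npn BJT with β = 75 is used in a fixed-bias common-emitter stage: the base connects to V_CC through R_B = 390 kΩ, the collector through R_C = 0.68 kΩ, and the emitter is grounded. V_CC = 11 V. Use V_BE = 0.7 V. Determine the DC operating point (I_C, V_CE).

I_C ≈ 2 mA, V_CE ≈ 9.7 V

Base loop: V_CC = I_B·R_B + V_BE, so I_B = (11 − 0.7)/390 kΩ = 0.0264 mA.
In the active region I_C = β·I_B = 75 × 0.0264 = 1.98 mA.
Collector loop: V_CE = V_CC − I_C·R_C = 11 − 1.98×0.68 = 9.65 V.
Since V_CE = 9.65 V > V_CE(sat) ≈ 0.2 V, the transistor is in the active region as assumed.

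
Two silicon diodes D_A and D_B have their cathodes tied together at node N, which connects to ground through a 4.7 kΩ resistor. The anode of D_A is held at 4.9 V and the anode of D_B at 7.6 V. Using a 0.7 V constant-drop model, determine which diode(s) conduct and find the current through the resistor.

Only D_B conducts; I_R ≈ 1.5 mA

Assume both conduct. Then node N would need to be at both 4.9−0.7 = 4.2 V and 7.6−0.7 = 6.9 V, which is impossible.
Assume only D_B conducts: V_N = 7.6 − 0.7 = 6.9 V, so I_R = 6.9/4.7 = 1.47 mA.
Check D_A: its anode-to-cathode voltage is 4.9 − 6.9 = -2 V < 0.7 V, so it is off. The assumption is consistent.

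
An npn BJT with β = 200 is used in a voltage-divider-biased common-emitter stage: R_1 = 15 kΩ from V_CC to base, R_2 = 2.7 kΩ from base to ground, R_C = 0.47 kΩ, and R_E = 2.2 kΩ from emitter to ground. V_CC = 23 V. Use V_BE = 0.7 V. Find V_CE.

Thevenize the base divider: V_Th = V_CC·R_2/(R_1+R_2) = 23×2.7/17.7 = 3.51 V, R_Th = R_1‖R_2 = 2.29 kΩ.
Base-emitter loop: V_Th = I_B·R_Th + V_BE + (β+1)I_B·R_E, so I_B = (3.51 − 0.7) / (2.29 + 201×2.2) = 0.00632 mA.
I_C = β·I_B = 200×0.00632 = 1.26 mA, and I_E = (β+1)I_B = 1.27 mA.
V_CE = V_CC − I_C·R_C − I_E·R_E = 23 − 1.26×0.47 − 1.27×2.2 = 19.6 V.
V_CE = 19.6 V > 0.2 V confirms active-region operation.

V_CE ≈ 20 V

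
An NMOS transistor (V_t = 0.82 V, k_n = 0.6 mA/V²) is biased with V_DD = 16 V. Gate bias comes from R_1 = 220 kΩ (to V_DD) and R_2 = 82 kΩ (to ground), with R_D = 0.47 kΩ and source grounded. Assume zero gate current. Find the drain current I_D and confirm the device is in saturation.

V_G = V_DD·R_2/(R_1+R_2) = 16×82/302 = 4.34 V. With the source grounded, V_GS = V_G = 4.34 V.
Assume saturation: I_D = (k_n/2)(V_GS − V_t)² = (0.6/2)×(4.34 − 0.82)² = 0.3×3.52² = 3.73 mA.
V_DS = V_DD − I_D·R_D = 16 − 3.73×0.47 = 14.2 V.
Saturation requires V_DS ≥ V_GS − V_t = 3.52 V; 14.2 ≥ 3.52 ✓.

I_D ≈ 3.7 mA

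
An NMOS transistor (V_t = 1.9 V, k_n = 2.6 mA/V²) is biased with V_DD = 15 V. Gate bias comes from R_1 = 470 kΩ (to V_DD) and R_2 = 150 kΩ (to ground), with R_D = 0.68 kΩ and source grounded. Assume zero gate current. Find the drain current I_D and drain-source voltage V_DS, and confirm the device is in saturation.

I_D ≈ 3.9 mA, V_DS ≈ 12 V

V_G = V_DD·R_2/(R_1+R_2) = 15×150/620 = 3.63 V. With the source grounded, V_GS = V_G = 3.63 V.
Assume saturation: I_D = (k_n/2)(V_GS − V_t)² = (2.6/2)×(3.63 − 1.9)² = 1.3×1.73² = 3.89 mA.
V_DS = V_DD − I_D·R_D = 15 − 3.89×0.68 = 12.4 V.
Saturation requires V_DS ≥ V_GS − V_t = 1.73 V; 12.4 ≥ 1.73 ✓.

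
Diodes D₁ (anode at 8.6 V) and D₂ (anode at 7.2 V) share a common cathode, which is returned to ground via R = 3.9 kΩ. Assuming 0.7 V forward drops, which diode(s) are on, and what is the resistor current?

Assume both conduct. Then node N would need to be at both 8.6−0.7 = 7.9 V and 7.2−0.7 = 6.5 V, which is impossible.
Assume only D₁ conducts: V_N = 8.6 − 0.7 = 7.9 V, so I_R = 7.9/3.9 = 2.03 mA.
Check D₂: its anode-to-cathode voltage is 7.2 − 7.9 = -0.7 V < 0.7 V, so it is off. The assumption is consistent.

Only D₁ conducts; I_R ≈ 2 mA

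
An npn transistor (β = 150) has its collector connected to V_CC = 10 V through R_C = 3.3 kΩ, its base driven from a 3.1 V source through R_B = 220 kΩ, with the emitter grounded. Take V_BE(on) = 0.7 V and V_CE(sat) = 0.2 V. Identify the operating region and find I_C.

Assume active. Base-emitter loop: I_B = (V_BB − V_BE)/R_B = (3.1 − 0.7)/220 = 0.0109 mA.
I_C = β·I_B = 150×0.0109 = 1.64 mA.
V_CE = V_CC − I_C·R_C = 10 − 1.64×3.3 = 4.6 V > V_CE(sat), so the active-region assumption holds.

active; I_C ≈ 1.6 mA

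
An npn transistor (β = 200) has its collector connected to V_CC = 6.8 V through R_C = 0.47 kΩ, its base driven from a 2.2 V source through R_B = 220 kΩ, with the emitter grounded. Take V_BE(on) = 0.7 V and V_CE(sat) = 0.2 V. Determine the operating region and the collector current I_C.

active; I_C ≈ 1.4 mA

Assume active. Base-emitter loop: I_B = (V_BB − V_BE)/R_B = (2.2 − 0.7)/220 = 0.00682 mA.
I_C = β·I_B = 200×0.00682 = 1.36 mA.
V_CE = V_CC − I_C·R_C = 6.8 − 1.36×0.47 = 6.16 V > V_CE(sat), so the active-region assumption holds.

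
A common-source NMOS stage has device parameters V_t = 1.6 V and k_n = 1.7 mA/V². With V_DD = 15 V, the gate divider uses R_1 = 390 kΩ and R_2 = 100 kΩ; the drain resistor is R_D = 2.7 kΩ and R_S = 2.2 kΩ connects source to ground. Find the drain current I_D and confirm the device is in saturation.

V_G = V_DD·R_2/(R_1+R_2) = 15×100/490 = 3.06 V.
Assume saturation: I_D = (k_n/2)(V_GS − V_t)² with V_GS = V_G − I_D·R_S = 3.06 − 2.2·I_D.
Substituting gives 4.11·I_D² − 6.46·I_D + 1.81 = 0, with roots I_D = 0.366 or 1.21 mA.
The root I_D = 1.21 mA gives V_GS = 0.409 V ≤ V_t, so take I_D = 0.366 mA.
Then V_GS = 2.26 V and V_DS = V_DD − I_D(R_D+R_S) = 15 − 0.366×4.9 = 13.2 V.
Saturation requires V_DS ≥ V_GS − V_t = 0.656 V; 13.2 ≥ 0.656 ✓.

I_D ≈ 0.37 mA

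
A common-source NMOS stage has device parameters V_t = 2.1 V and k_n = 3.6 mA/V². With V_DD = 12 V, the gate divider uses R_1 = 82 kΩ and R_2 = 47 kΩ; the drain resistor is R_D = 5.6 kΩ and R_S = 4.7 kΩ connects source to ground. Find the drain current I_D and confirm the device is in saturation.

I_D ≈ 0.39 mA

V_G = V_DD·R_2/(R_1+R_2) = 12×47/129 = 4.37 V.
Assume saturation: I_D = (k_n/2)(V_GS − V_t)² with V_GS = V_G − I_D·R_S = 4.37 − 4.7·I_D.
Substituting gives 39.8·I_D² − 39.4·I_D + 9.29 = 0, with roots I_D = 0.385 or 0.607 mA.
The root I_D = 0.607 mA gives V_GS = 1.52 V ≤ V_t, so take I_D = 0.385 mA.
Then V_GS = 2.56 V and V_DS = V_DD − I_D(R_D+R_S) = 12 − 0.385×10.3 = 8.03 V.
Saturation requires V_DS ≥ V_GS − V_t = 0.462 V; 8.03 ≥ 0.462 ✓.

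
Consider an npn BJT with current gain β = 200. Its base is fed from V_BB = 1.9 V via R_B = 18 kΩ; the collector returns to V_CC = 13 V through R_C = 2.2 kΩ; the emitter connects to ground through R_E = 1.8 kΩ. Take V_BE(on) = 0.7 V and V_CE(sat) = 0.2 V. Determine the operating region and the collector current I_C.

Assume active. Base-emitter loop: I_B = (V_BB − V_BE)/(R_B + (β+1)R_E) = (1.9 − 0.7)/(18 + 201×1.8) = 0.00316 mA.
I_C = β·I_B = 200×0.00316 = 0.632 mA.
V_CE = V_CC − I_C·R_C − I_E·R_E = 13 − 0.632×2.2 − 0.635×1.8 = 10.5 V > V_CE(sat), so the active-region assumption holds.

active; I_C ≈ 0.63 mA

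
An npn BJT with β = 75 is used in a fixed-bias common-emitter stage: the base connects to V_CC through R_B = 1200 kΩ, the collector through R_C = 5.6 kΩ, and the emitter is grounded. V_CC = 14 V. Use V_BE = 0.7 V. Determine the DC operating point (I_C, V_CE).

I_C ≈ 0.83 mA, V_CE ≈ 9.3 V

Base loop: V_CC = I_B·R_B + V_BE, so I_B = (14 − 0.7)/1200 kΩ = 0.0111 mA.
In the active region I_C = β·I_B = 75 × 0.0111 = 0.831 mA.
Collector loop: V_CE = V_CC − I_C·R_C = 14 − 0.831×5.6 = 9.34 V.
Since V_CE = 9.34 V > V_CE(sat) ≈ 0.2 V, the transistor is in the active region as assumed.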